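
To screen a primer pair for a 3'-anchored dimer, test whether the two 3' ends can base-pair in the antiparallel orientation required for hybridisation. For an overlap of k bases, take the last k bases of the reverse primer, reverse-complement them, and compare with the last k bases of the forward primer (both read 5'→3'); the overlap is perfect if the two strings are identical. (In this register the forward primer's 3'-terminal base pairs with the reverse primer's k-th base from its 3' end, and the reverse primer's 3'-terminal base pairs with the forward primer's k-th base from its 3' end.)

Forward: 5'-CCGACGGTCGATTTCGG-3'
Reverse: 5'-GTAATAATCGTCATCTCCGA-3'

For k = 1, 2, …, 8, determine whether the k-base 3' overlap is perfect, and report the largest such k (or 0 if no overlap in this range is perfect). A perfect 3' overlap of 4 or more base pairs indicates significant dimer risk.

Last 8 bases (5'→3') — forward …GATTTCGG, reverse …ATCTCCGA.
Reverse complement of the reverse primer's last 8 bases: TCGGAGAT; its first k bases are the reverse complement of the reverse primer's last k bases, so a perfect k-base overlap needs the forward primer's last k bases to equal them.
Comparing (forward last k vs required): k=1: G vs T ✗; k=2: GG vs TC ✗; k=3: CGG vs TCG ✗; k=4: TCGG vs TCGG ✓; k=5: TTCGG vs TCGGA ✗; k=6: TTTCGG vs TCGGAG ✗; k=7: ATTTCGG vs TCGGAGA ✗; k=8: GATTTCGG vs TCGGAGAT ✗.
Only k = 4 is perfect, so the longest perfect 3' overlap is 4.

Longest perfect overlap: 4 complementary base pairs; significant dimer risk (threshold 4).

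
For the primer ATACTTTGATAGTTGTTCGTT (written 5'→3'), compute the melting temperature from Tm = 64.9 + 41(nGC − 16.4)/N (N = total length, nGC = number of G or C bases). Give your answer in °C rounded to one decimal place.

44.6°C

Base counts: A=4, T=11, G=4, C=2; G+C = 6, N = 21.
Tm = 64.9 + 41·(6 − 16.4)/21 = 64.9 + -426.40/21 = 44.6°C.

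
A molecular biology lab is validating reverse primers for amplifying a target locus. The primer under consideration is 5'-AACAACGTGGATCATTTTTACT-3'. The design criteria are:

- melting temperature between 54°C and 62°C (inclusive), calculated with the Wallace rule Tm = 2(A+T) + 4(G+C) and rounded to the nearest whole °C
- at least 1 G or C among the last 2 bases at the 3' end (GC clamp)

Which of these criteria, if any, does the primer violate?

Base counts: A=7, T=8, G=3, C=4 (length 22).
Tm: Tm = 2·15 + 4·7 = 58°C ✓
GC clamp: 3' end CT has 1 G/C ✓

Meets all criteria.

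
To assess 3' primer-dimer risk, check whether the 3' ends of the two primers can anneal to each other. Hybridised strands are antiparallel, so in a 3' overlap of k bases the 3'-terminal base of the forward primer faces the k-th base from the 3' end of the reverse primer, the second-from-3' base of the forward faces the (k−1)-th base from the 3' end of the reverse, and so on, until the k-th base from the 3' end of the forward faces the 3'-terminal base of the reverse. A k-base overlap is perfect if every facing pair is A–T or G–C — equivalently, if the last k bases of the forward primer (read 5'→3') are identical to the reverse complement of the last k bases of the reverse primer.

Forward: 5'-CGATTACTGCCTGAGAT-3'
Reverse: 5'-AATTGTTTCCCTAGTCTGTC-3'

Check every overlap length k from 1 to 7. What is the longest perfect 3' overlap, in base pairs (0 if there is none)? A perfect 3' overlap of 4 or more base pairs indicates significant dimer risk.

Longest perfect overlap: 0 complementary base pairs; below the dimer-risk threshold (threshold 4).

Last 7 bases (5'→3') — forward …CTGAGAT, reverse …GTCTGTC.
Reverse complement of the reverse primer's last 7 bases: GACAGAC; its first k bases are the reverse complement of the reverse primer's last k bases, so a perfect k-base overlap needs the forward primer's last k bases to equal them.
Comparing (forward last k vs required): k=1: T vs G ✗; k=2: AT vs GA ✗; k=3: GAT vs GAC ✗; k=4: AGAT vs GACA ✗; k=5: GAGAT vs GACAG ✗; k=6: TGAGAT vs GACAGA ✗; k=7: CTGAGAT vs GACAGAC ✗.
No overlap length from 1 to 7 is perfect, so the longest perfect 3' overlap is 0.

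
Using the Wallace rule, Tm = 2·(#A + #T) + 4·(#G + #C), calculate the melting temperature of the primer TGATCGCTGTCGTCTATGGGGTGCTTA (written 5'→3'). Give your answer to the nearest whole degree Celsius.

82°C

Base counts: A=3, T=10, G=9, C=5 (length 27).
Tm = 2·(3+10) + 4·(9+5) = 2·13 + 4·14 = 26 + 56 = 82°C.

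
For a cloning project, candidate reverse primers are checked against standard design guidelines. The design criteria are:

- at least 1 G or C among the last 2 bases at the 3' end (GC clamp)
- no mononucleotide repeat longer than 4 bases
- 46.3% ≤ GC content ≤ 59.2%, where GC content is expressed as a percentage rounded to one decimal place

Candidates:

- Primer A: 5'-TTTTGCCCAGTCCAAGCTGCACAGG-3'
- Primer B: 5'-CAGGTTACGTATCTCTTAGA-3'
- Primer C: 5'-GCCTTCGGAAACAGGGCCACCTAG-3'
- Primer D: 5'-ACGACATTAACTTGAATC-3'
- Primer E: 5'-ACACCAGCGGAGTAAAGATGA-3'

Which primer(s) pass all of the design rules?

Primer A (25 nt, A=5 T=6 G=6 C=8): 3' end GG has 2 G/C ✓; longest run = 4 ✓; GC 14/25 = 56.0% ✓ — passes.
Primer B (20 nt, A=5 T=7 G=4 C=4): 3' end GA has 1 G/C ✓; longest run = 2 ✓; GC 8/20 = 40.0%, outside 46.3–59.2% ✗ — fails.
Primer C (24 nt, A=6 T=3 G=7 C=8): 3' end AG has 1 G/C ✓; longest run = 3 ✓; GC 15/24 = 62.5%, outside 46.3–59.2% ✗ — fails.
Primer D (18 nt, A=7 T=5 G=2 C=4): 3' end TC has 1 G/C ✓; longest run = 2 ✓; GC 6/18 = 33.3%, outside 46.3–59.2% ✗ — fails.
Primer E (21 nt, A=9 T=2 G=6 C=4): 3' end GA has 1 G/C ✓; longest run = 3 ✓; GC 10/21 = 47.6% ✓ — passes.

Primer A and Primer E.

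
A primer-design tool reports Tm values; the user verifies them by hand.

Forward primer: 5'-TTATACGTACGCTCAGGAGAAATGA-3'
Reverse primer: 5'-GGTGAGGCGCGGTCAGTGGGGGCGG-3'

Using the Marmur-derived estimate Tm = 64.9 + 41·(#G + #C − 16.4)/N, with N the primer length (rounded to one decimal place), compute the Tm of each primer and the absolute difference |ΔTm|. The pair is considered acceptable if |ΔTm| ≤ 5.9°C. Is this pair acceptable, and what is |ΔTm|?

|ΔTm| = 16.4°C; the pair is not acceptable.

Forward: G+C = 10, N = 25 → Tm = 64.9 + 41·(10 − 16.4)/25 = 54.4°C.
Reverse: G+C = 20, N = 25 → Tm = 64.9 + 41·(20 − 16.4)/25 = 70.8°C.
|ΔTm| = |54.4 − 70.8| = 16.4°C, > 5.9°C.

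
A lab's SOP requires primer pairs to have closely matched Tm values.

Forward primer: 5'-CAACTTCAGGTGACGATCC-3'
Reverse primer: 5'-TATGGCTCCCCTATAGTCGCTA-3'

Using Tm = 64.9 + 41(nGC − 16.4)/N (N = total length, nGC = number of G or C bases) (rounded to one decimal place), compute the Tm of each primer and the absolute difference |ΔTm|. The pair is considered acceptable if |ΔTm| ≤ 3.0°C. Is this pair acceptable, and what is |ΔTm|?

Forward: G+C = 10, N = 19 → Tm = 64.9 + 41·(10 − 16.4)/19 = 51.1°C.
Reverse: G+C = 11, N = 22 → Tm = 64.9 + 41·(11 − 16.4)/22 = 54.8°C.
|ΔTm| = |51.1 − 54.8| = 3.7°C, > 3.0°C.

|ΔTm| = 3.7°C; the pair is not acceptable.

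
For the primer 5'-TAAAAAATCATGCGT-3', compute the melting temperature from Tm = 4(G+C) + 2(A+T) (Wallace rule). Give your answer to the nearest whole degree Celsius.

38°C

Base counts: A=7, T=4, G=2, C=2 (length 15).
Tm = 2·(7+4) + 4·(2+2) = 2·11 + 4·4 = 22 + 16 = 38°C.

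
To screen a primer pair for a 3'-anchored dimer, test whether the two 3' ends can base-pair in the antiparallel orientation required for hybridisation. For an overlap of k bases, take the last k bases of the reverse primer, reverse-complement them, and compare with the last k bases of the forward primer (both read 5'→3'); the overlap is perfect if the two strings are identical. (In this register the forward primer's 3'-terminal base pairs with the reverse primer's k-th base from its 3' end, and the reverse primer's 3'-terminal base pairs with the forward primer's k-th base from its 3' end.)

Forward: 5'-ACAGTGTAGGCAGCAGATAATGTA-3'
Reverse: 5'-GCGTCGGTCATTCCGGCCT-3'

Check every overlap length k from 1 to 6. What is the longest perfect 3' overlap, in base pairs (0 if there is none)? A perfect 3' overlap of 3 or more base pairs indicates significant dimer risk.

Last 6 bases (5'→3') — forward …AATGTA, reverse …CGGCCT.
Reverse complement of the reverse primer's last 6 bases: AGGCCG; its first k bases are the reverse complement of the reverse primer's last k bases, so a perfect k-base overlap needs the forward primer's last k bases to equal them.
Comparing (forward last k vs required): k=1: A vs A ✓; k=2: TA vs AG ✗; k=3: GTA vs AGG ✗; k=4: TGTA vs AGGC ✗; k=5: ATGTA vs AGGCC ✗; k=6: AATGTA vs AGGCCG ✗.
Only k = 1 is perfect, so the longest perfect 3' overlap is 1.

Longest perfect overlap: 1 complementary base pair; below the dimer-risk threshold (threshold 3).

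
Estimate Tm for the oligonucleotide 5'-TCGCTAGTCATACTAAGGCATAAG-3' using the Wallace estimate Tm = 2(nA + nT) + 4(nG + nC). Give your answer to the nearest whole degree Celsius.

68°C

Base counts: A=8, T=6, G=5, C=5 (length 24).
Tm = 2·(8+6) + 4·(5+5) = 2·14 + 4·10 = 28 + 40 = 68°C.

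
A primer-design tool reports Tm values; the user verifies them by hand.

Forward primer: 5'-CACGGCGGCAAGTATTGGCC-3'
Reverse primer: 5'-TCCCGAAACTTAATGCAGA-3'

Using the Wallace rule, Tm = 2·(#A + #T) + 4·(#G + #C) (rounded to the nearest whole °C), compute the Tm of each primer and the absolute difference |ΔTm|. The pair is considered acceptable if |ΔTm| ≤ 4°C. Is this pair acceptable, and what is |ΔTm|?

|ΔTm| = 12°C; the pair is not acceptable.

Forward: A=4 T=3 G=7 C=6 → Tm = 2·7 + 4·13 = 66°C.
Reverse: A=7 T=4 G=3 C=5 → Tm = 2·11 + 4·8 = 54°C.
|ΔTm| = |66 − 54| = 12°C, > 4°C.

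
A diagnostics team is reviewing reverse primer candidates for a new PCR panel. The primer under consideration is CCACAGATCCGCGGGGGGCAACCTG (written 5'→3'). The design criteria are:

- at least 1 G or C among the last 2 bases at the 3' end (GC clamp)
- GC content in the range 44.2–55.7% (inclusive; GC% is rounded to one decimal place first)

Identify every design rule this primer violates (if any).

Base counts: A=5, T=2, G=9, C=9 (length 25).
GC clamp: 3' end TG has 1 G/C ✓
GC content: GC 18/25 = 72.0%, outside 44.2–55.7% ✗

Fails: GC content.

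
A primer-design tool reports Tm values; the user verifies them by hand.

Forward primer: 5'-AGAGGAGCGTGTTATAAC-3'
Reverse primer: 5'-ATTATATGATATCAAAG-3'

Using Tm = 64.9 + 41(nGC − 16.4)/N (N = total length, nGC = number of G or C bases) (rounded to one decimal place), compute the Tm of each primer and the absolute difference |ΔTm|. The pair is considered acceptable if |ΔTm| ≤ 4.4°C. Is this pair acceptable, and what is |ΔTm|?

|ΔTm| = 13.2°C; the pair is not acceptable.

Forward: G+C = 8, N = 18 → Tm = 64.9 + 41·(8 − 16.4)/18 = 45.8°C.
Reverse: G+C = 3, N = 17 → Tm = 64.9 + 41·(3 − 16.4)/17 = 32.6°C.
|ΔTm| = |45.8 − 32.6| = 13.2°C, > 4.4°C.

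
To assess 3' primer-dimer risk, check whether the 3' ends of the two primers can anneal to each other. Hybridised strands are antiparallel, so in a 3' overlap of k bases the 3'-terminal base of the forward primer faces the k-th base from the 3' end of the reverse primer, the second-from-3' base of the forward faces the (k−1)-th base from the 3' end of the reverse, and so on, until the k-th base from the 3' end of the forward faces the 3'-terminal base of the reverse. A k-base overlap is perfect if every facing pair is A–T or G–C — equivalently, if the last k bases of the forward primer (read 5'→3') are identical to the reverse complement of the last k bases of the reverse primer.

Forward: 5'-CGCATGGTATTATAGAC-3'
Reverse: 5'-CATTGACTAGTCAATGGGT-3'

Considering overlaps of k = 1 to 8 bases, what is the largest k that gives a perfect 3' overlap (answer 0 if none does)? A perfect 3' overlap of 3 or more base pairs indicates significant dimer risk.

Last 8 bases (5'→3') — forward …TTATAGAC, reverse …CAATGGGT.
Reverse complement of the reverse primer's last 8 bases: ACCCATTG; its first k bases are the reverse complement of the reverse primer's last k bases, so a perfect k-base overlap needs the forward primer's last k bases to equal them.
Comparing (forward last k vs required): k=1: C vs A ✗; k=2: AC vs AC ✓; k=3: GAC vs ACC ✗; k=4: AGAC vs ACCC ✗; k=5: TAGAC vs ACCCA ✗; k=6: ATAGAC vs ACCCAT ✗; k=7: TATAGAC vs ACCCATT ✗; k=8: TTATAGAC vs ACCCATTG ✗.
Only k = 2 is perfect, so the longest perfect 3' overlap is 2.

Longest perfect overlap: 2 complementary base pairs; below the dimer-risk threshold (threshold 3).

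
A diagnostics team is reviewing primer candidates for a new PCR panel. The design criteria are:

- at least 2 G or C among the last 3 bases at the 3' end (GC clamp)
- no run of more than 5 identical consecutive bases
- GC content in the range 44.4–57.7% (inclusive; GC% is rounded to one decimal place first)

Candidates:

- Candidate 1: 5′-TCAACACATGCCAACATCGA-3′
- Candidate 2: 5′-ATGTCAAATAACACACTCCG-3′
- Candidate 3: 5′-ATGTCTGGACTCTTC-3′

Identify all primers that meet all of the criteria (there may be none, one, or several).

Candidate 1 (20 nt, A=8 T=3 G=2 C=7): 3' end CGA has 2 G/C ✓; longest run = 2 ✓; GC 9/20 = 45.0% ✓ — passes.
Candidate 2 (20 nt, A=8 T=4 G=2 C=6): 3' end CCG has 3 G/C ✓; longest run = 3 ✓; GC 8/20 = 40.0%, outside 44.4–57.7% ✗ — fails.
Candidate 3 (15 nt, A=2 T=6 G=3 C=4): 3' end TTC has 1 G/C, need ≥2 ✗; longest run = 2 ✓; GC 7/15 = 46.7% ✓ — fails.

Candidate 1 only.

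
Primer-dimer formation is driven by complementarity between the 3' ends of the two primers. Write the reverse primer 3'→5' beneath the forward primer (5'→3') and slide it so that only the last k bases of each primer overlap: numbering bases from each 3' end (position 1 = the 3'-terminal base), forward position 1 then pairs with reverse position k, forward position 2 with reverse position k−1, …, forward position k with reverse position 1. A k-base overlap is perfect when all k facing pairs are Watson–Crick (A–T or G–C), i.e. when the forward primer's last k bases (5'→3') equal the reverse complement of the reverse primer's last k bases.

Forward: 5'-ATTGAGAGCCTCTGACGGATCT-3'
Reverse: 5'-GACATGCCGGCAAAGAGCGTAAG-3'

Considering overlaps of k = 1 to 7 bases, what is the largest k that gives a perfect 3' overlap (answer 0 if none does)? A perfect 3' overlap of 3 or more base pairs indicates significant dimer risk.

Longest perfect overlap: 2 complementary base pairs; below the dimer-risk threshold (threshold 3).

Last 7 bases (5'→3') — forward …CGGATCT, reverse …GCGTAAG.
Reverse complement of the reverse primer's last 7 bases: CTTACGC; its first k bases are the reverse complement of the reverse primer's last k bases, so a perfect k-base overlap needs the forward primer's last k bases to equal them.
Comparing (forward last k vs required): k=1: T vs C ✗; k=2: CT vs CT ✓; k=3: TCT vs CTT ✗; k=4: ATCT vs CTTA ✗; k=5: GATCT vs CTTAC ✗; k=6: GGATCT vs CTTACG ✗; k=7: CGGATCT vs CTTACGC ✗.
Only k = 2 is perfect, so the longest perfect 3' overlap is 2.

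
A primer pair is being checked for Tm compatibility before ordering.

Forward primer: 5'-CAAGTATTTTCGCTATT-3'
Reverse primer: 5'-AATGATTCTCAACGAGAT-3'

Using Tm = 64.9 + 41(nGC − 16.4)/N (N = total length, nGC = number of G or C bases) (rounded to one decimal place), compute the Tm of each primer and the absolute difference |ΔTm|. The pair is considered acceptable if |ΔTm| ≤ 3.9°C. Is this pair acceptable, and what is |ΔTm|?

Forward: G+C = 5, N = 17 → Tm = 64.9 + 41·(5 − 16.4)/17 = 37.4°C.
Reverse: G+C = 6, N = 18 → Tm = 64.9 + 41·(6 − 16.4)/18 = 41.2°C.
|ΔTm| = |37.4 − 41.2| = 3.8°C, ≤ 3.9°C.

|ΔTm| = 3.8°C; the pair is acceptable.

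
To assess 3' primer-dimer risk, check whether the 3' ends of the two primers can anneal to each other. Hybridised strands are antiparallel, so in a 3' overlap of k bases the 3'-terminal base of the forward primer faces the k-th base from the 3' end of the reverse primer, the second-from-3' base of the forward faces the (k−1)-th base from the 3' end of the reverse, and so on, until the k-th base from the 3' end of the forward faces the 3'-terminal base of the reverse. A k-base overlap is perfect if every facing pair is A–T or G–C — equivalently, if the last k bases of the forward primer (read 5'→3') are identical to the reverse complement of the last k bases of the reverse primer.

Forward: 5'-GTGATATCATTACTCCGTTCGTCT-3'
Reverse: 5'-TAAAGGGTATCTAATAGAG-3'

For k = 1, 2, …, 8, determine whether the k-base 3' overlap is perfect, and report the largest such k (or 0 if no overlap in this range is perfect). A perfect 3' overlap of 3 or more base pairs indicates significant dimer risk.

Longest perfect overlap: 2 complementary base pairs; below the dimer-risk threshold (threshold 3).

Last 8 bases (5'→3') — forward …GTTCGTCT, reverse …TAATAGAG.
Reverse complement of the reverse primer's last 8 bases: CTCTATTA; its first k bases are the reverse complement of the reverse primer's last k bases, so a perfect k-base overlap needs the forward primer's last k bases to equal them.
Comparing (forward last k vs required): k=1: T vs C ✗; k=2: CT vs CT ✓; k=3: TCT vs CTC ✗; k=4: GTCT vs CTCT ✗; k=5: CGTCT vs CTCTA ✗; k=6: TCGTCT vs CTCTAT ✗; k=7: TTCGTCT vs CTCTATT ✗; k=8: GTTCGTCT vs CTCTATTA ✗.
Only k = 2 is perfect, so the longest perfect 3' overlap is 2.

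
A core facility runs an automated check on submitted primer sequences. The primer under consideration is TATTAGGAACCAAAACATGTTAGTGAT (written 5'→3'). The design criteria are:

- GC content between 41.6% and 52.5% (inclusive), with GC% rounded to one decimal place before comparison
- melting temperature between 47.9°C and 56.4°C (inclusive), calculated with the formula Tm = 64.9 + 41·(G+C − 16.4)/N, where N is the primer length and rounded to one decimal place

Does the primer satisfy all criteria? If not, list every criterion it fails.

Fails: GC content.

Base counts: A=11, T=8, G=5, C=3 (length 27).
GC content: GC 8/27 = 29.6%, outside 41.6–52.5% ✗
Tm: Tm = 64.9 + 41·(8 − 16.4)/27 = 52.1°C ✓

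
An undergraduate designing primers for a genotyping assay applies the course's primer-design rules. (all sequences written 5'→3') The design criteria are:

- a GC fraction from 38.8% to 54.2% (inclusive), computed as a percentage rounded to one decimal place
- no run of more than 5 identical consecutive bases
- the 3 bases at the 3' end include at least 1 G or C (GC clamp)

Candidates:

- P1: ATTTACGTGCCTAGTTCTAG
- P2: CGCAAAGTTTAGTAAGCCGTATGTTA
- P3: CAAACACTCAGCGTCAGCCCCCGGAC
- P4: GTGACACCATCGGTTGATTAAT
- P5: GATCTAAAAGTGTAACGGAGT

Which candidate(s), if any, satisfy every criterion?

P1 only.

P1 (20 nt, A=4 T=8 G=4 C=4): GC 8/20 = 40.0% ✓; longest run = 3 ✓; 3' end TAG has 1 G/C ✓ — passes.
P2 (26 nt, A=8 T=8 G=6 C=4): GC 10/26 = 38.5%, outside 38.8–54.2% ✗; longest run = 3 ✓; 3' end TTA has 0 G/C, need ≥1 ✗ — fails.
P3 (26 nt, A=7 T=2 G=5 C=12): GC 17/26 = 65.4%, outside 38.8–54.2% ✗; longest run = 5 ✓; 3' end GAC has 2 G/C ✓ — fails.
P4 (22 nt, A=6 T=7 G=5 C=4): GC 9/22 = 40.9% ✓; longest run = 2 ✓; 3' end AAT has 0 G/C, need ≥1 ✗ — fails.
P5 (21 nt, A=8 T=5 G=6 C=2): GC 8/21 = 38.1%, outside 38.8–54.2% ✗; longest run = 4 ✓; 3' end AGT has 1 G/C ✓ — fails.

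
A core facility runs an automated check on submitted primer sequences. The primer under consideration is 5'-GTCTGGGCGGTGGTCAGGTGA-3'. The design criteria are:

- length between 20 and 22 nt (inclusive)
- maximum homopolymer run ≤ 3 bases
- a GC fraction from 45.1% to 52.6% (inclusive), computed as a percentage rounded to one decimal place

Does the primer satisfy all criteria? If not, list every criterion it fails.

Base counts: A=2, T=5, G=11, C=3 (length 21).
length: length 21 ✓
homopolymer run: longest run = 3 ✓
GC content: GC 14/21 = 66.7%, outside 45.1–52.6% ✗

Fails: GC content.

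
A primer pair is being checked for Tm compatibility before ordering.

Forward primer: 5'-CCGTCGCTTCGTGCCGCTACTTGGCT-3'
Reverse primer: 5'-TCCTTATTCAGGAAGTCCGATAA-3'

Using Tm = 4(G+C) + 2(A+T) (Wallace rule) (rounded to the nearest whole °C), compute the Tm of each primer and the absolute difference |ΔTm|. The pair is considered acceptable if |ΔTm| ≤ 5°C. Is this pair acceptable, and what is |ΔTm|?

|ΔTm| = 22°C; the pair is not acceptable.

Forward: A=1 T=8 G=7 C=10 → Tm = 2·9 + 4·17 = 86°C.
Reverse: A=7 T=7 G=4 C=5 → Tm = 2·14 + 4·9 = 64°C.
|ΔTm| = |86 − 64| = 22°C, > 5°C.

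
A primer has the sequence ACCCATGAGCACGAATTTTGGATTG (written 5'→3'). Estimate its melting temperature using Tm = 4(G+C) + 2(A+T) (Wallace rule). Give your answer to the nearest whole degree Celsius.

72°C

Base counts: A=7, T=7, G=6, C=5 (length 25).
Tm = 2·(7+7) + 4·(6+5) = 2·14 + 4·11 = 28 + 44 = 72°C.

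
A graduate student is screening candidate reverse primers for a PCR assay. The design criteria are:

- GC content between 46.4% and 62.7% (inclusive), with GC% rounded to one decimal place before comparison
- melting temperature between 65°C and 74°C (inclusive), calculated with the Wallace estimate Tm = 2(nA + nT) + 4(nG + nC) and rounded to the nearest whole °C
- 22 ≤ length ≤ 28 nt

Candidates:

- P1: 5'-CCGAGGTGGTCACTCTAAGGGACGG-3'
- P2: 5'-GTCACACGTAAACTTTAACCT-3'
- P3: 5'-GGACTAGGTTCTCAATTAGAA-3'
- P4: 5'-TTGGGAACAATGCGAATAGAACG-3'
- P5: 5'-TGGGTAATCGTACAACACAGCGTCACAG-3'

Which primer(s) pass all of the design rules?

None of the candidates satisfy all criteria.

P1 (25 nt, A=5 T=4 G=10 C=6): GC 16/25 = 64.0%, outside 46.4–62.7% ✗; Tm = 2·9 + 4·16 = 82°C, outside 65–74°C ✗; length 25 ✓ — fails.
P2 (21 nt, A=7 T=6 G=2 C=6): GC 8/21 = 38.1%, outside 46.4–62.7% ✗; Tm = 2·13 + 4·8 = 58°C, outside 65–74°C ✗; length 21, outside 22–28 ✗ — fails.
P3 (21 nt, A=7 T=6 G=5 C=3): GC 8/21 = 38.1%, outside 46.4–62.7% ✗; Tm = 2·13 + 4·8 = 58°C, outside 65–74°C ✗; length 21, outside 22–28 ✗ — fails.
P4 (23 nt, A=9 T=4 G=7 C=3): GC 10/23 = 43.5%, outside 46.4–62.7% ✗; Tm = 2·13 + 4·10 = 66°C ✓; length 23 ✓ — fails.
P5 (28 nt, A=9 T=5 G=7 C=7): GC 14/28 = 50.0% ✓; Tm = 2·14 + 4·14 = 84°C, outside 65–74°C ✗; length 28 ✓ — fails.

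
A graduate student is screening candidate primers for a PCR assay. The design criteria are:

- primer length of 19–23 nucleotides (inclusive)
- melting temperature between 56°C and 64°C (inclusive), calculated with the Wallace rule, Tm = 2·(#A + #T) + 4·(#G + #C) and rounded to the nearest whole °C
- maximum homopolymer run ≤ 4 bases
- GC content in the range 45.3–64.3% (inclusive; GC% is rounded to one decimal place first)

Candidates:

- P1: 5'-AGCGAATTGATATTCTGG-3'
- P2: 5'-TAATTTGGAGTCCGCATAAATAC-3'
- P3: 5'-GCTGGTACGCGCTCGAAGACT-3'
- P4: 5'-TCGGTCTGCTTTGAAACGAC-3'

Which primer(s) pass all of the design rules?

P4 only.

P1 (18 nt, A=5 T=6 G=5 C=2): length 18, outside 19–23 ✗; Tm = 2·11 + 4·7 = 50°C, outside 56–64°C ✗; longest run = 2 ✓; GC 7/18 = 38.9%, outside 45.3–64.3% ✗ — fails.
P2 (23 nt, A=8 T=7 G=4 C=4): length 23 ✓; Tm = 2·15 + 4·8 = 62°C ✓; longest run = 3 ✓; GC 8/23 = 34.8%, outside 45.3–64.3% ✗ — fails.
P3 (21 nt, A=4 T=4 G=7 C=6): length 21 ✓; Tm = 2·8 + 4·13 = 68°C, outside 56–64°C ✗; longest run = 2 ✓; GC 13/21 = 61.9% ✓ — fails.
P4 (20 nt, A=4 T=6 G=5 C=5): length 20 ✓; Tm = 2·10 + 4·10 = 60°C ✓; longest run = 3 ✓; GC 10/20 = 50.0% ✓ — passes.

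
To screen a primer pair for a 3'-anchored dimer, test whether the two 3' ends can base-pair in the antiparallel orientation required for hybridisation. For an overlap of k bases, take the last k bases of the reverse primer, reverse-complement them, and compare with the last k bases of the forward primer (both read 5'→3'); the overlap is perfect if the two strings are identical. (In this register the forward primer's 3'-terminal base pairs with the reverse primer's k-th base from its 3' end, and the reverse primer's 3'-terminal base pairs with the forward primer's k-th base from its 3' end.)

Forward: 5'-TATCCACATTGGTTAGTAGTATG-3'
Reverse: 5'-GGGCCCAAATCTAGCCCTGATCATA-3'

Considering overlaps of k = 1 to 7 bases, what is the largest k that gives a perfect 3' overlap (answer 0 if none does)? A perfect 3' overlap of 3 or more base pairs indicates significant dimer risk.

Longest perfect overlap: 4 complementary base pairs; significant dimer risk (threshold 3).

Last 7 bases (5'→3') — forward …TAGTATG, reverse …GATCATA.
Reverse complement of the reverse primer's last 7 bases: TATGATC; its first k bases are the reverse complement of the reverse primer's last k bases, so a perfect k-base overlap needs the forward primer's last k bases to equal them.
Comparing (forward last k vs required): k=1: G vs T ✗; k=2: TG vs TA ✗; k=3: ATG vs TAT ✗; k=4: TATG vs TATG ✓; k=5: GTATG vs TATGA ✗; k=6: AGTATG vs TATGAT ✗; k=7: TAGTATG vs TATGATC ✗.
Only k = 4 is perfect, so the longest perfect 3' overlap is 4.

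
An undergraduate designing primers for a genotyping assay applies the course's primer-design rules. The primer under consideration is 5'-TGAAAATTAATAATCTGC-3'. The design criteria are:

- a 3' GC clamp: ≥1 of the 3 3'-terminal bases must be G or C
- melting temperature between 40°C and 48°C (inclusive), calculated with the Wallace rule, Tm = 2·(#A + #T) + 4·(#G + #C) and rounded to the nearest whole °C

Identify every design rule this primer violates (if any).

Meets all criteria.

Base counts: A=8, T=6, G=2, C=2 (length 18).
GC clamp: 3' end TGC has 2 G/C ✓
Tm: Tm = 2·14 + 4·4 = 44°C ✓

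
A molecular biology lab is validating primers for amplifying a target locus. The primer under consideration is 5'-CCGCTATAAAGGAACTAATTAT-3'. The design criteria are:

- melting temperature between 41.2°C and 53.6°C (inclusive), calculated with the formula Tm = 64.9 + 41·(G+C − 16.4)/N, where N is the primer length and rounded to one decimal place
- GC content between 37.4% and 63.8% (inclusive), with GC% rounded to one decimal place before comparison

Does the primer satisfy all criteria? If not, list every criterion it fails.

Fails: GC content.

Base counts: A=9, T=6, G=3, C=4 (length 22).
Tm: Tm = 64.9 + 41·(7 − 16.4)/22 = 47.4°C ✓
GC content: GC 7/22 = 31.8%, outside 37.4–63.8% ✗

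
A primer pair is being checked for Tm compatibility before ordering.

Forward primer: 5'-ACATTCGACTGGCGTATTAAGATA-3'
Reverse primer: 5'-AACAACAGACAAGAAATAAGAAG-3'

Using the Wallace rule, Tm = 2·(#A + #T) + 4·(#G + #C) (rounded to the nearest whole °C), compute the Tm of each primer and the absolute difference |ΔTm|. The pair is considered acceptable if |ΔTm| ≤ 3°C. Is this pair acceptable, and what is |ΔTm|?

Forward: A=8 T=7 G=5 C=4 → Tm = 2·15 + 4·9 = 66°C.
Reverse: A=15 T=1 G=4 C=3 → Tm = 2·16 + 4·7 = 60°C.
|ΔTm| = |66 − 60| = 6°C, > 3°C.

|ΔTm| = 6°C; the pair is not acceptable.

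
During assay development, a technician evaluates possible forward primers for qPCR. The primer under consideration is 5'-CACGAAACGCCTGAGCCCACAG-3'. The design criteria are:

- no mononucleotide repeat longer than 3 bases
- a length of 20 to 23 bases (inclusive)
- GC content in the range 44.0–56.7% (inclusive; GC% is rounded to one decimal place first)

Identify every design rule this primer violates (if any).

Base counts: A=7, T=1, G=5, C=9 (length 22).
homopolymer run: longest run = 3 ✓
length: length 22 ✓
GC content: GC 14/22 = 63.6%, outside 44.0–56.7% ✗

Fails: GC content.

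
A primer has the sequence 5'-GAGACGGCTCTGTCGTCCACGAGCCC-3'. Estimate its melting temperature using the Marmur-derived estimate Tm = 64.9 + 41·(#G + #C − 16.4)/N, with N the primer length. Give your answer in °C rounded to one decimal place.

Base counts: A=4, T=4, G=8, C=10; G+C = 18, N = 26.
Tm = 64.9 + 41·(18 − 16.4)/26 = 64.9 + 65.60/26 = 67.4°C.

67.4°C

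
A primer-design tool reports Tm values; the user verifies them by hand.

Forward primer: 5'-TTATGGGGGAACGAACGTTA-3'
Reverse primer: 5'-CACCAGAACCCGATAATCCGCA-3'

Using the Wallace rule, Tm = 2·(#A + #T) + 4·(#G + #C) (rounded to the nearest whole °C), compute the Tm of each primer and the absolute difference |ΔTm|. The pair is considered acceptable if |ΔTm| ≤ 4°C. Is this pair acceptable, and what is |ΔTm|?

Forward: A=6 T=5 G=7 C=2 → Tm = 2·11 + 4·9 = 58°C.
Reverse: A=8 T=2 G=3 C=9 → Tm = 2·10 + 4·12 = 68°C.
|ΔTm| = |58 − 68| = 10°C, > 4°C.

|ΔTm| = 10°C; the pair is not acceptable.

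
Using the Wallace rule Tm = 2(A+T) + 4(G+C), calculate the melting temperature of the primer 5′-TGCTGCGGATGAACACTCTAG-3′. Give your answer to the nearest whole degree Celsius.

64°C

Base counts: A=5, T=5, G=6, C=5 (length 21).
Tm = 2·(5+5) + 4·(6+5) = 2·10 + 4·11 = 20 + 44 = 64°C.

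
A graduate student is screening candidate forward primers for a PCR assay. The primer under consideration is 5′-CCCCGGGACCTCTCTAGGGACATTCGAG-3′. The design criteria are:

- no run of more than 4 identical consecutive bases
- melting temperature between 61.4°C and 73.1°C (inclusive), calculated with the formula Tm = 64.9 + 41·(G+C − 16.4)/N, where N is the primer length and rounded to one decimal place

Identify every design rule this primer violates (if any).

Meets all criteria.

Base counts: A=5, T=5, G=8, C=10 (length 28).
homopolymer run: longest run = 4 ✓
Tm: Tm = 64.9 + 41·(18 − 16.4)/28 = 67.2°C ✓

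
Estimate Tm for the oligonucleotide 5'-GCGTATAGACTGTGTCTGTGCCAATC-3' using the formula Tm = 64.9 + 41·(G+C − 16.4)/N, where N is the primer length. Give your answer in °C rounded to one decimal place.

59.5°C

Base counts: A=5, T=8, G=7, C=6; G+C = 13, N = 26.
Tm = 64.9 + 41·(13 − 16.4)/26 = 64.9 + -139.40/26 = 59.5°C.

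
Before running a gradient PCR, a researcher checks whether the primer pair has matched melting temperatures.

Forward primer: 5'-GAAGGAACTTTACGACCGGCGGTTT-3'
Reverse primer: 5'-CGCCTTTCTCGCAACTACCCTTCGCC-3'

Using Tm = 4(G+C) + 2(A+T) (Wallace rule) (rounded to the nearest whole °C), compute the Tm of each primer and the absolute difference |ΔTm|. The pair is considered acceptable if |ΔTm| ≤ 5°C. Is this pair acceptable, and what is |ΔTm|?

Forward: A=6 T=6 G=8 C=5 → Tm = 2·12 + 4·13 = 76°C.
Reverse: A=3 T=7 G=3 C=13 → Tm = 2·10 + 4·16 = 84°C.
|ΔTm| = |76 − 84| = 8°C, > 5°C.

|ΔTm| = 8°C; the pair is not acceptable.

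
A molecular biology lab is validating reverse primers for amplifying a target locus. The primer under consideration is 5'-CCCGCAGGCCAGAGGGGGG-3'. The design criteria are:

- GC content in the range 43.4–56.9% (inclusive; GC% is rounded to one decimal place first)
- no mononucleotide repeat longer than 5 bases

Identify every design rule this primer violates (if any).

Base counts: A=3, T=0, G=10, C=6 (length 19).
GC content: GC 16/19 = 84.2%, outside 43.4–56.9% ✗
homopolymer run: longest run = 6, exceeds 5 ✗

Fails: GC content, homopolymer run.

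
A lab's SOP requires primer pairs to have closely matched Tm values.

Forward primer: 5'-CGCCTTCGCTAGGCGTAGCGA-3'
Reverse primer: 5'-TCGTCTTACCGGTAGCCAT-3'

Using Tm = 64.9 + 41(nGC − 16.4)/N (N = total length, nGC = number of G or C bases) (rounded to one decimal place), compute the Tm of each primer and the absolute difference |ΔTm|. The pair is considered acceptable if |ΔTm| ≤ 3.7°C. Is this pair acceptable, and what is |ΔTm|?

Forward: G+C = 14, N = 21 → Tm = 64.9 + 41·(14 − 16.4)/21 = 60.2°C.
Reverse: G+C = 10, N = 19 → Tm = 64.9 + 41·(10 − 16.4)/19 = 51.1°C.
|ΔTm| = |60.2 − 51.1| = 9.1°C, > 3.7°C.

|ΔTm| = 9.1°C; the pair is not acceptable.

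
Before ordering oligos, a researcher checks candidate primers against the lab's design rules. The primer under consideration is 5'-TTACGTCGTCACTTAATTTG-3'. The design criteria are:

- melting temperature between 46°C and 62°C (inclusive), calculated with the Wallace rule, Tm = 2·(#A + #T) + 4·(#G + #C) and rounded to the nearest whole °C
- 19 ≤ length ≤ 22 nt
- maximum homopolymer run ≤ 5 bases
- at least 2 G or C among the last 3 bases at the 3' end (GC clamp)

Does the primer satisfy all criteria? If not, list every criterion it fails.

Fails: GC clamp.

Base counts: A=4, T=9, G=3, C=4 (length 20).
Tm: Tm = 2·13 + 4·7 = 54°C ✓
length: length 20 ✓
homopolymer run: longest run = 3 ✓
GC clamp: 3' end TTG has 1 G/C, need ≥2 ✗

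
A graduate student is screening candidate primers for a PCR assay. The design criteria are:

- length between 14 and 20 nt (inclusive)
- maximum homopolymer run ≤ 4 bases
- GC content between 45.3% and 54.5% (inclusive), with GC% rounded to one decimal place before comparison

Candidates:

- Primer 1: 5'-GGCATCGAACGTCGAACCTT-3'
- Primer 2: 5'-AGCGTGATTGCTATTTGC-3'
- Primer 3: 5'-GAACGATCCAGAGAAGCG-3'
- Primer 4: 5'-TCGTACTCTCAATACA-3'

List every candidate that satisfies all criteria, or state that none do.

None of the candidates satisfy all criteria.

Primer 1 (20 nt, A=5 T=4 G=5 C=6): length 20 ✓; longest run = 2 ✓; GC 11/20 = 55.0%, outside 45.3–54.5% ✗ — fails.
Primer 2 (18 nt, A=3 T=7 G=5 C=3): length 18 ✓; longest run = 3 ✓; GC 8/18 = 44.4%, outside 45.3–54.5% ✗ — fails.
Primer 3 (18 nt, A=7 T=1 G=6 C=4): length 18 ✓; longest run = 2 ✓; GC 10/18 = 55.6%, outside 45.3–54.5% ✗ — fails.
Primer 4 (16 nt, A=5 T=5 G=1 C=5): length 16 ✓; longest run = 2 ✓; GC 6/16 = 37.5%, outside 45.3–54.5% ✗ — fails.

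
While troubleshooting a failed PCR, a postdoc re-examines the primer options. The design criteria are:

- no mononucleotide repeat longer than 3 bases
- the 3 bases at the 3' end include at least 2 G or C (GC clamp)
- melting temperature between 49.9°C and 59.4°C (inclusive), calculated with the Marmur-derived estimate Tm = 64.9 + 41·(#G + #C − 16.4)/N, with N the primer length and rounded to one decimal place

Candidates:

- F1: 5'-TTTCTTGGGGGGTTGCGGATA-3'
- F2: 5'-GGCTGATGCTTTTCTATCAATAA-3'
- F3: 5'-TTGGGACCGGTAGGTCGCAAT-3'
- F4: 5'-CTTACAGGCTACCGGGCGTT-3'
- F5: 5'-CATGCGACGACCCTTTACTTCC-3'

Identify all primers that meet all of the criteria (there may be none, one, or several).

F1 (21 nt, A=2 T=8 G=9 C=2): longest run = 6, exceeds 3 ✗; 3' end ATA has 0 G/C, need ≥2 ✗; Tm = 64.9 + 41·(11 − 16.4)/21 = 54.4°C ✓ — fails.
F2 (23 nt, A=6 T=9 G=4 C=4): longest run = 4, exceeds 3 ✗; 3' end TAA has 0 G/C, need ≥2 ✗; Tm = 64.9 + 41·(8 − 16.4)/23 = 49.9°C ✓ — fails.
F3 (21 nt, A=4 T=5 G=8 C=4): longest run = 3 ✓; 3' end AAT has 0 G/C, need ≥2 ✗; Tm = 64.9 + 41·(12 − 16.4)/21 = 56.3°C ✓ — fails.
F4 (20 nt, A=3 T=5 G=6 C=6): longest run = 3 ✓; 3' end GTT has 1 G/C, need ≥2 ✗; Tm = 64.9 + 41·(12 − 16.4)/20 = 55.9°C ✓ — fails.
F5 (22 nt, A=4 T=6 G=3 C=9): longest run = 3 ✓; 3' end TCC has 2 G/C ✓; Tm = 64.9 + 41·(12 − 16.4)/22 = 56.7°C ✓ — passes.

F5 only.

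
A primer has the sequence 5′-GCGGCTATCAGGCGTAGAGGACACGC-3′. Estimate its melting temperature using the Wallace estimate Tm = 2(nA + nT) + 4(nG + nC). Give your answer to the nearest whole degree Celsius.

86°C

Base counts: A=6, T=3, G=10, C=7 (length 26).
Tm = 2·(6+3) + 4·(10+7) = 2·9 + 4·17 = 18 + 68 = 86°C.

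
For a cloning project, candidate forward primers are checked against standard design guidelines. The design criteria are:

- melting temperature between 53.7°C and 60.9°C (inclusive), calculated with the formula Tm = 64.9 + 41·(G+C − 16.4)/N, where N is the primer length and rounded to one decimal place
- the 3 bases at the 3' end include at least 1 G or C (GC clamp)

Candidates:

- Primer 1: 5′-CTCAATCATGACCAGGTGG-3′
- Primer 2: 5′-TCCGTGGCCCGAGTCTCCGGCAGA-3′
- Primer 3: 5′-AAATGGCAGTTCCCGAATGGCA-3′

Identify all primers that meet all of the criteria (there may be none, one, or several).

Primer 1 (19 nt, A=5 T=4 G=5 C=5): Tm = 64.9 + 41·(10 − 16.4)/19 = 51.1°C, outside 53.7–60.9°C ✗; 3' end TGG has 2 G/C ✓ — fails.
Primer 2 (24 nt, A=3 T=4 G=8 C=9): Tm = 64.9 + 41·(17 − 16.4)/24 = 65.9°C, outside 53.7–60.9°C ✗; 3' end AGA has 1 G/C ✓ — fails.
Primer 3 (22 nt, A=7 T=4 G=6 C=5): Tm = 64.9 + 41·(11 − 16.4)/22 = 54.8°C ✓; 3' end GCA has 2 G/C ✓ — passes.

Primer 3 only.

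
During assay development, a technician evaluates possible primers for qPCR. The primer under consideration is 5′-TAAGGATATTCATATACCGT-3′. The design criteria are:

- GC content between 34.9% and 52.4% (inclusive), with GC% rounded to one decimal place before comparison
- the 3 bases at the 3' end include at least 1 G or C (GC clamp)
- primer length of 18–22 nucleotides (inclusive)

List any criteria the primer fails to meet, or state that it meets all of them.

Fails: GC content.

Base counts: A=7, T=7, G=3, C=3 (length 20).
GC content: GC 6/20 = 30.0%, outside 34.9–52.4% ✗
GC clamp: 3' end CGT has 2 G/C ✓
length: length 20 ✓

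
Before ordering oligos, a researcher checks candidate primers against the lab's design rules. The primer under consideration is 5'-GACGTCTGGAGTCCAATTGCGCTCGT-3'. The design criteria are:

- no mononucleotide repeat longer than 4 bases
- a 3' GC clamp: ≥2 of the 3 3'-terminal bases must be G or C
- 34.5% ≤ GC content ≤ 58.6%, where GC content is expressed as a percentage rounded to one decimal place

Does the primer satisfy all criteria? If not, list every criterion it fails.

Meets all criteria.

Base counts: A=4, T=7, G=8, C=7 (length 26).
homopolymer run: longest run = 2 ✓
GC clamp: 3' end CGT has 2 G/C ✓
GC content: GC 15/26 = 57.7% ✓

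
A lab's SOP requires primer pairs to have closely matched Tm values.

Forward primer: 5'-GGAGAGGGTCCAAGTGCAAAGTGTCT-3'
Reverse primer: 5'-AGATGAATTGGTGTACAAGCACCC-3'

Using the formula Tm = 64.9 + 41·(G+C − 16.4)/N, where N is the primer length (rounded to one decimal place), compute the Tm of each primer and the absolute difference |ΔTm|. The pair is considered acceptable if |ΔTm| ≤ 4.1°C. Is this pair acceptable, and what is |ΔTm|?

Forward: G+C = 14, N = 26 → Tm = 64.9 + 41·(14 − 16.4)/26 = 61.1°C.
Reverse: G+C = 11, N = 24 → Tm = 64.9 + 41·(11 − 16.4)/24 = 55.7°C.
|ΔTm| = |61.1 − 55.7| = 5.4°C, > 4.1°C.

|ΔTm| = 5.4°C; the pair is not acceptable.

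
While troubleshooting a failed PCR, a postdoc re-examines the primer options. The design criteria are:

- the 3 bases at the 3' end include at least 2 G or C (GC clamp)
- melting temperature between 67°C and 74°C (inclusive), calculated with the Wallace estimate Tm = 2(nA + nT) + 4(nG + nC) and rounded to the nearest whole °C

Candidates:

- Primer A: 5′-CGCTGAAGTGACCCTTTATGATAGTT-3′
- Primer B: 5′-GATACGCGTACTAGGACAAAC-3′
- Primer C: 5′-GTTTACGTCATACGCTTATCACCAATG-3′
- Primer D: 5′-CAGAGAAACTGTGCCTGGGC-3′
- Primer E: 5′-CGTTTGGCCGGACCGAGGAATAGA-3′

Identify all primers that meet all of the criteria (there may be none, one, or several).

None of the candidates satisfy all criteria.

Primer A (26 nt, A=6 T=9 G=6 C=5): 3' end GTT has 1 G/C, need ≥2 ✗; Tm = 2·15 + 4·11 = 74°C ✓ — fails.
Primer B (21 nt, A=8 T=3 G=5 C=5): 3' end AAC has 1 G/C, need ≥2 ✗; Tm = 2·11 + 4·10 = 62°C, outside 67–74°C ✗ — fails.
Primer C (27 nt, A=7 T=9 G=4 C=7): 3' end ATG has 1 G/C, need ≥2 ✗; Tm = 2·16 + 4·11 = 76°C, outside 67–74°C ✗ — fails.
Primer D (20 nt, A=5 T=3 G=7 C=5): 3' end GGC has 3 G/C ✓; Tm = 2·8 + 4·12 = 64°C, outside 67–74°C ✗ — fails.
Primer E (24 nt, A=6 T=4 G=9 C=5): 3' end AGA has 1 G/C, need ≥2 ✗; Tm = 2·10 + 4·14 = 76°C, outside 67–74°C ✗ — fails.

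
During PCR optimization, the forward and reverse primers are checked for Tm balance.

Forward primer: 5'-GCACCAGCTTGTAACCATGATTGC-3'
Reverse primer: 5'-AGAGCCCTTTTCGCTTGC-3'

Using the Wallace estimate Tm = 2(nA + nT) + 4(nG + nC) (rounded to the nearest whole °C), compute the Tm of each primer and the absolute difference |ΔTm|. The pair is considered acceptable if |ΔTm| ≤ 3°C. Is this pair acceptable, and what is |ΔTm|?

Forward: A=6 T=6 G=5 C=7 → Tm = 2·12 + 4·12 = 72°C.
Reverse: A=2 T=6 G=4 C=6 → Tm = 2·8 + 4·10 = 56°C.
|ΔTm| = |72 − 56| = 16°C, > 3°C.

|ΔTm| = 16°C; the pair is not acceptable.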